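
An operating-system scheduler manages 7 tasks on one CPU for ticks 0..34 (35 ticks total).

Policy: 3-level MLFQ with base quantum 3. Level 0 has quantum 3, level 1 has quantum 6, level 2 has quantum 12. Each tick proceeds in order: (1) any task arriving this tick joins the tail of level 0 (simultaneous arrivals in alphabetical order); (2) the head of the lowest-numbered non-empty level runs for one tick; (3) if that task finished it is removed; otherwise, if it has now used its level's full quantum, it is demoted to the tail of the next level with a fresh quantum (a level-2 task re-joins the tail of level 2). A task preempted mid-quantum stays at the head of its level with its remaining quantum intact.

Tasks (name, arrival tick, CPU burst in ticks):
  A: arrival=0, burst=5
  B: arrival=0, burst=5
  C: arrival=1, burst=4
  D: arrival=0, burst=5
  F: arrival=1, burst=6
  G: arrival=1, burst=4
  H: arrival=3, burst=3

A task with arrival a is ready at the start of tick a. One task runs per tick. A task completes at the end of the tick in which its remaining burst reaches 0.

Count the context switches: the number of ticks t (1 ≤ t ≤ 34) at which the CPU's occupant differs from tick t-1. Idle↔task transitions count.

t=0: L0/L1/L2 = ABD/-/- → run A
t=1: L0/L1/L2 = ABDCFG/-/- → run A
t=2: L0/L1/L2 = ABDCFG/-/- → run A
t=3: L0/L1/L2 = BDCFGH/A/- → run B
t=4: L0/L1/L2 = BDCFGH/A/- → run B
t=5: L0/L1/L2 = BDCFGH/A/- → run B
t=6: L0/L1/L2 = DCFGH/AB/- → run D
t=7: L0/L1/L2 = DCFGH/AB/- → run D
t=8: L0/L1/L2 = DCFGH/AB/- → run D
t=9: L0/L1/L2 = CFGH/ABD/- → run C
t=10: L0/L1/L2 = CFGH/ABD/- → run C
t=11: L0/L1/L2 = CFGH/ABD/- → run C
t=12: L0/L1/L2 = FGH/ABDC/- → run F
t=13: L0/L1/L2 = FGH/ABDC/- → run F
t=14: L0/L1/L2 = FGH/ABDC/- → run F
t=15: L0/L1/L2 = GH/ABDCF/- → run G
t=16: L0/L1/L2 = GH/ABDCF/- → run G
t=17: L0/L1/L2 = GH/ABDCF/- → run G
t=18: L0/L1/L2 = H/ABDCFG/- → run H
t=19: L0/L1/L2 = H/ABDCFG/- → run H
t=20: L0/L1/L2 = H/ABDCFG/- → run H
t=21: L0/L1/L2 = -/ABDCFG/- → run A
t=22: L0/L1/L2 = -/ABDCFG/- → run A
t=23: L0/L1/L2 = -/BDCFG/- → run B
t=24: L0/L1/L2 = -/BDCFG/- → run B
t=25: L0/L1/L2 = -/DCFG/- → run D
t=26: L0/L1/L2 = -/DCFG/- → run D
t=27: L0/L1/L2 = -/CFG/- → run C
t=28: L0/L1/L2 = -/FG/- → run F
t=29: L0/L1/L2 = -/FG/- → run F
t=30: L0/L1/L2 = -/FG/- → run F
t=31: L0/L1/L2 = -/G/- → run G
t=32: (idle)
t=33: (idle)
t=34: (idle)

context switches = 13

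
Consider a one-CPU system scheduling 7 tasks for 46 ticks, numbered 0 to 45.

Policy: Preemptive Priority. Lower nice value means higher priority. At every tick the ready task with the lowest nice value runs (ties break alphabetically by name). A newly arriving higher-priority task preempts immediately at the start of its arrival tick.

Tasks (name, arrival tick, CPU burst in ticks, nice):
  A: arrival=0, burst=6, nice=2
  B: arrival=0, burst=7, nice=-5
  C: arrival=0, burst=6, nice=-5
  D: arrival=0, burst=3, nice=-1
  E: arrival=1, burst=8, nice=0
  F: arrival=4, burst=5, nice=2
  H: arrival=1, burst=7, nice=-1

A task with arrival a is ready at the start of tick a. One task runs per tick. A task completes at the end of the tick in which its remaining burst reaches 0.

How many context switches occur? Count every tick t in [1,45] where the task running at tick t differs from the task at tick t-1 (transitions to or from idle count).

context switches = 7

t=0: ready={A,B,C,D} → run B
t=1: ready={A,B,C,D,E,H} → run B
t=2: ready={A,B,C,D,E,H} → run B
t=3: ready={A,B,C,D,E,H} → run B
t=4: ready={A,B,C,D,E,F,H} → run B
t=5: ready={A,B,C,D,E,F,H} → run B
t=6: ready={A,B,C,D,E,F,H} → run B
t=7: ready={A,C,D,E,F,H} → run C
t=8: ready={A,C,D,E,F,H} → run C
t=9: ready={A,C,D,E,F,H} → run C
t=10: ready={A,C,D,E,F,H} → run C
t=11: ready={A,C,D,E,F,H} → run C
t=12: ready={A,C,D,E,F,H} → run C
t=13: ready={A,D,E,F,H} → run D
t=14: ready={A,D,E,F,H} → run D
t=15: ready={A,D,E,F,H} → run D
t=16: ready={A,E,F,H} → run H
t=17: ready={A,E,F,H} → run H
t=18: ready={A,E,F,H} → run H
t=19: ready={A,E,F,H} → run H
t=20: ready={A,E,F,H} → run H
t=21: ready={A,E,F,H} → run H
t=22: ready={A,E,F,H} → run H
t=23: ready={A,E,F} → run E
t=24: ready={A,E,F} → run E
t=25: ready={A,E,F} → run E
t=26: ready={A,E,F} → run E
t=27: ready={A,E,F} → run E
t=28: ready={A,E,F} → run E
t=29: ready={A,E,F} → run E
t=30: ready={A,E,F} → run E
t=31: ready={A,F} → run A
t=32: ready={A,F} → run A
t=33: ready={A,F} → run A
t=34: ready={A,F} → run A
t=35: ready={A,F} → run A
t=36: ready={A,F} → run A
t=37: ready={F} → run F
t=38: ready={F} → run F
t=39: ready={F} → run F
t=40: ready={F} → run F
t=41: ready={F} → run F
t=42: (idle)
t=43: (idle)
t=44: (idle)
t=45: (idle)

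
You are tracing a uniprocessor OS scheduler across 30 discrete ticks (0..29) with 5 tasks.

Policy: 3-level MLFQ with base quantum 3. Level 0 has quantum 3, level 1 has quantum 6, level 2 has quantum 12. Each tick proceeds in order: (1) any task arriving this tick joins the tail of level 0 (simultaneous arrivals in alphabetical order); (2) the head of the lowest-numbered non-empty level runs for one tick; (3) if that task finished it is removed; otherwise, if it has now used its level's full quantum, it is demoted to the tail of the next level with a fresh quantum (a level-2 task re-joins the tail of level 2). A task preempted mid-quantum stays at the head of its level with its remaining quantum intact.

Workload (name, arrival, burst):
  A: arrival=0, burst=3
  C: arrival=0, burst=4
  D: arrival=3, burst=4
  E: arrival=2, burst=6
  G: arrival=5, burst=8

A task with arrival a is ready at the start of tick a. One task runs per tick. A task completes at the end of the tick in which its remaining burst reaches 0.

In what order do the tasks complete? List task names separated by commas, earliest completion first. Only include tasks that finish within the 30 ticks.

t=0: L0/L1/L2 = AC/-/- → run A
t=1: L0/L1/L2 = AC/-/- → run A
t=2: L0/L1/L2 = ACE/-/- → run A
t=3: L0/L1/L2 = CED/-/- → run C
t=4: L0/L1/L2 = CED/-/- → run C
t=5: L0/L1/L2 = CEDG/-/- → run C
t=6: L0/L1/L2 = EDG/C/- → run E
t=7: L0/L1/L2 = EDG/C/- → run E
t=8: L0/L1/L2 = EDG/C/- → run E
t=9: L0/L1/L2 = DG/CE/- → run D
t=10: L0/L1/L2 = DG/CE/- → run D
t=11: L0/L1/L2 = DG/CE/- → run D
t=12: L0/L1/L2 = G/CED/- → run G
t=13: L0/L1/L2 = G/CED/- → run G
t=14: L0/L1/L2 = G/CED/- → run G
t=15: L0/L1/L2 = -/CEDG/- → run C
t=16: L0/L1/L2 = -/EDG/- → run E
t=17: L0/L1/L2 = -/EDG/- → run E
t=18: L0/L1/L2 = -/EDG/- → run E
t=19: L0/L1/L2 = -/DG/- → run D
t=20: L0/L1/L2 = -/G/- → run G
t=21: L0/L1/L2 = -/G/- → run G
t=22: L0/L1/L2 = -/G/- → run G
t=23: L0/L1/L2 = -/G/- → run G
t=24: L0/L1/L2 = -/G/- → run G
t=25: (idle)
t=26: (idle)
t=27: (idle)
t=28: (idle)
t=29: (idle)

completion order = A, C, E, D, G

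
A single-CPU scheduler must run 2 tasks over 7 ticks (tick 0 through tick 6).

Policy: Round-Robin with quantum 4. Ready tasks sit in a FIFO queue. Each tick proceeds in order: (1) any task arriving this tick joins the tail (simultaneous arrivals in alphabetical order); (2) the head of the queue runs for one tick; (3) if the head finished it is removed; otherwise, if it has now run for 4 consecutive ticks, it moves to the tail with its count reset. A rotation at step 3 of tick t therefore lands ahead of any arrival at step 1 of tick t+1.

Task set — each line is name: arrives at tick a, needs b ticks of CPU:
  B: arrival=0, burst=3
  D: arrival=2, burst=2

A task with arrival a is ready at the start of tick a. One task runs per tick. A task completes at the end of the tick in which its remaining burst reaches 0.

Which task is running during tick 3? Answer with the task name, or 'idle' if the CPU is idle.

running at tick 3 = D

t=0: queue=[B] q_used=0 → run B
t=1: queue=[B] q_used=1 → run B
t=2: queue=[B,D] q_used=2 → run B
t=3: queue=[D] q_used=0 → run D
t=4: queue=[D] q_used=1 → run D
t=5: (idle)
t=6: (idle)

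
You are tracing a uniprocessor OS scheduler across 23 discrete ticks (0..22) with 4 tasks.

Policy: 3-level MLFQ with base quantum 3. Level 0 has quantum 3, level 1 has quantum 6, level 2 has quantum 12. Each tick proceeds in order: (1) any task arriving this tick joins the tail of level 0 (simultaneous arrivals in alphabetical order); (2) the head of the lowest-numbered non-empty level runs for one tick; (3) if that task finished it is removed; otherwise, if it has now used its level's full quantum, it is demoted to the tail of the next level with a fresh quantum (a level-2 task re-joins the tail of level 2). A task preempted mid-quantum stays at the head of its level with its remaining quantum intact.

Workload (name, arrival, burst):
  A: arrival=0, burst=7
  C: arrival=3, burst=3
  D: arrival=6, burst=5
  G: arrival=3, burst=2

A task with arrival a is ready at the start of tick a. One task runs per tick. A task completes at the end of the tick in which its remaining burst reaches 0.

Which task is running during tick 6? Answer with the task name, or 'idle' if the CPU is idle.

running at tick 6 = G

t=0: L0/L1/L2 = A/-/- → run A
t=1: L0/L1/L2 = A/-/- → run A
t=2: L0/L1/L2 = A/-/- → run A
t=3: L0/L1/L2 = CG/A/- → run C
t=4: L0/L1/L2 = CG/A/- → run C
t=5: L0/L1/L2 = CG/A/- → run C
t=6: L0/L1/L2 = GD/A/- → run G
t=7: L0/L1/L2 = GD/A/- → run G
t=8: L0/L1/L2 = D/A/- → run D
t=9: L0/L1/L2 = D/A/- → run D
t=10: L0/L1/L2 = D/A/- → run D
t=11: L0/L1/L2 = -/AD/- → run A
t=12: L0/L1/L2 = -/AD/- → run A
t=13: L0/L1/L2 = -/AD/- → run A
t=14: L0/L1/L2 = -/AD/- → run A
t=15: L0/L1/L2 = -/D/- → run D
t=16: L0/L1/L2 = -/D/- → run D
t=17: (idle)
t=18: (idle)
t=19: (idle)
t=20: (idle)
t=21: (idle)
t=22: (idle)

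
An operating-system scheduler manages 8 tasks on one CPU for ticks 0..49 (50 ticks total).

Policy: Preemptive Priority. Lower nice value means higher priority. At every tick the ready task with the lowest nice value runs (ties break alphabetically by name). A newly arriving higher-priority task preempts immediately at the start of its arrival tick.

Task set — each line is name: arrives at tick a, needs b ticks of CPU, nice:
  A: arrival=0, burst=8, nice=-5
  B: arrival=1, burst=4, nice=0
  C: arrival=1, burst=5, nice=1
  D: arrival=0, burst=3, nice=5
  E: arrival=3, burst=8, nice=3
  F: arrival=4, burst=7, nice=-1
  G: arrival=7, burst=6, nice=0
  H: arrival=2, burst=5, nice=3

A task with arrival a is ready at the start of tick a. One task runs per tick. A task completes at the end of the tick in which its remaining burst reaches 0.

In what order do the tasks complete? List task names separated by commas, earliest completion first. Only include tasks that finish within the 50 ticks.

t=0: ready={A,D} → run A
t=1: ready={A,B,C,D} → run A
t=2: ready={A,B,C,D,H} → run A
t=3: ready={A,B,C,D,E,H} → run A
t=4: ready={A,B,C,D,E,F,H} → run A
t=5: ready={A,B,C,D,E,F,H} → run A
t=6: ready={A,B,C,D,E,F,H} → run A
t=7: ready={A,B,C,D,E,F,G,H} → run A
t=8: ready={B,C,D,E,F,G,H} → run F
t=9: ready={B,C,D,E,F,G,H} → run F
t=10: ready={B,C,D,E,F,G,H} → run F
t=11: ready={B,C,D,E,F,G,H} → run F
t=12: ready={B,C,D,E,F,G,H} → run F
t=13: ready={B,C,D,E,F,G,H} → run F
t=14: ready={B,C,D,E,F,G,H} → run F
t=15: ready={B,C,D,E,G,H} → run B
t=16: ready={B,C,D,E,G,H} → run B
t=17: ready={B,C,D,E,G,H} → run B
t=18: ready={B,C,D,E,G,H} → run B
t=19: ready={C,D,E,G,H} → run G
t=20: ready={C,D,E,G,H} → run G
t=21: ready={C,D,E,G,H} → run G
t=22: ready={C,D,E,G,H} → run G
t=23: ready={C,D,E,G,H} → run G
t=24: ready={C,D,E,G,H} → run G
t=25: ready={C,D,E,H} → run C
t=26: ready={C,D,E,H} → run C
t=27: ready={C,D,E,H} → run C
t=28: ready={C,D,E,H} → run C
t=29: ready={C,D,E,H} → run C
t=30: ready={D,E,H} → run E
t=31: ready={D,E,H} → run E
t=32: ready={D,E,H} → run E
t=33: ready={D,E,H} → run E
t=34: ready={D,E,H} → run E
t=35: ready={D,E,H} → run E
t=36: ready={D,E,H} → run E
t=37: ready={D,E,H} → run E
t=38: ready={D,H} → run H
t=39: ready={D,H} → run H
t=40: ready={D,H} → run H
t=41: ready={D,H} → run H
t=42: ready={D,H} → run H
t=43: ready={D} → run D
t=44: ready={D} → run D
t=45: ready={D} → run D
t=46: (idle)
t=47: (idle)
t=48: (idle)
t=49: (idle)

completion order = A, F, B, G, C, E, H, D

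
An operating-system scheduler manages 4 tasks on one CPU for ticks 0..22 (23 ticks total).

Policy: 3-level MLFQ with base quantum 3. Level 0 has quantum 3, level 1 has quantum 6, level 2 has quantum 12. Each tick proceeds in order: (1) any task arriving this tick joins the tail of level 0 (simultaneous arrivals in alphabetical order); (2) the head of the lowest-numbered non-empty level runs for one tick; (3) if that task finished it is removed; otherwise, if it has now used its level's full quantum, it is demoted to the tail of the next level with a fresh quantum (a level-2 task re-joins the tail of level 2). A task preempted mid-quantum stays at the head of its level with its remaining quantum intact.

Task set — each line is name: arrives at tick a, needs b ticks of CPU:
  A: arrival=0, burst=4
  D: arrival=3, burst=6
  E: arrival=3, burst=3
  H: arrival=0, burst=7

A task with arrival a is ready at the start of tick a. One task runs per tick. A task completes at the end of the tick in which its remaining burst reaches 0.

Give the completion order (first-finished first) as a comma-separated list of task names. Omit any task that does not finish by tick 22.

completion order = E, A, H, D

t=0: L0/L1/L2 = AH/-/- → run A
t=1: L0/L1/L2 = AH/-/- → run A
t=2: L0/L1/L2 = AH/-/- → run A
t=3: L0/L1/L2 = HDE/A/- → run H
t=4: L0/L1/L2 = HDE/A/- → run H
t=5: L0/L1/L2 = HDE/A/- → run H
t=6: L0/L1/L2 = DE/AH/- → run D
t=7: L0/L1/L2 = DE/AH/- → run D
t=8: L0/L1/L2 = DE/AH/- → run D
t=9: L0/L1/L2 = E/AHD/- → run E
t=10: L0/L1/L2 = E/AHD/- → run E
t=11: L0/L1/L2 = E/AHD/- → run E
t=12: L0/L1/L2 = -/AHD/- → run A
t=13: L0/L1/L2 = -/HD/- → run H
t=14: L0/L1/L2 = -/HD/- → run H
t=15: L0/L1/L2 = -/HD/- → run H
t=16: L0/L1/L2 = -/HD/- → run H
t=17: L0/L1/L2 = -/D/- → run D
t=18: L0/L1/L2 = -/D/- → run D
t=19: L0/L1/L2 = -/D/- → run D
t=20: (idle)
t=21: (idle)
t=22: (idle)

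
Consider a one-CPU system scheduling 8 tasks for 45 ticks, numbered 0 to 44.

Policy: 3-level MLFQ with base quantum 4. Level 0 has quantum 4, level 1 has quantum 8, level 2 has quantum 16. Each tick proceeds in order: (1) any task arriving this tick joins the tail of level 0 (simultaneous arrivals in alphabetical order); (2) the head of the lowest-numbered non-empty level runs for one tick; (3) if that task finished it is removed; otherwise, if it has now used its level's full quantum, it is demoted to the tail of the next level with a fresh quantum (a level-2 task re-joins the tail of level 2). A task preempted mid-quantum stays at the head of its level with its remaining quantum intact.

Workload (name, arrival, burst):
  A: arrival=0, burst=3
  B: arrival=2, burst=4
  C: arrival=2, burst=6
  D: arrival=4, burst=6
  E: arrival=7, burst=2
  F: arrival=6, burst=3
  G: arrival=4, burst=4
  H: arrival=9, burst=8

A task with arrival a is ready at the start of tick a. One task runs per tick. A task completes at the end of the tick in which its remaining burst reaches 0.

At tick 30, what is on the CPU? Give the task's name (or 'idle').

t=0: L0/L1/L2 = A/-/- → run A
t=1: L0/L1/L2 = A/-/- → run A
t=2: L0/L1/L2 = ABC/-/- → run A
t=3: L0/L1/L2 = BC/-/- → run B
t=4: L0/L1/L2 = BCDG/-/- → run B
t=5: L0/L1/L2 = BCDG/-/- → run B
t=6: L0/L1/L2 = BCDGF/-/- → run B
t=7: L0/L1/L2 = CDGFE/-/- → run C
t=8: L0/L1/L2 = CDGFE/-/- → run C
t=9: L0/L1/L2 = CDGFEH/-/- → run C
t=10: L0/L1/L2 = CDGFEH/-/- → run C
t=11: L0/L1/L2 = DGFEH/C/- → run D
t=12: L0/L1/L2 = DGFEH/C/- → run D
t=13: L0/L1/L2 = DGFEH/C/- → run D
t=14: L0/L1/L2 = DGFEH/C/- → run D
t=15: L0/L1/L2 = GFEH/CD/- → run G
t=16: L0/L1/L2 = GFEH/CD/- → run G
t=17: L0/L1/L2 = GFEH/CD/- → run G
t=18: L0/L1/L2 = GFEH/CD/- → run G
t=19: L0/L1/L2 = FEH/CD/- → run F
t=20: L0/L1/L2 = FEH/CD/- → run F
t=21: L0/L1/L2 = FEH/CD/- → run F
t=22: L0/L1/L2 = EH/CD/- → run E
t=23: L0/L1/L2 = EH/CD/- → run E
t=24: L0/L1/L2 = H/CD/- → run H
t=25: L0/L1/L2 = H/CD/- → run H
t=26: L0/L1/L2 = H/CD/- → run H
t=27: L0/L1/L2 = H/CD/- → run H
t=28: L0/L1/L2 = -/CDH/- → run C
t=29: L0/L1/L2 = -/CDH/- → run C
t=30: L0/L1/L2 = -/DH/- → run D
t=31: L0/L1/L2 = -/DH/- → run D
t=32: L0/L1/L2 = -/H/- → run H
t=33: L0/L1/L2 = -/H/- → run H
t=34: L0/L1/L2 = -/H/- → run H
t=35: L0/L1/L2 = -/H/- → run H
t=36: (idle)
t=37: (idle)
t=38: (idle)
t=39: (idle)
t=40: (idle)
t=41: (idle)
t=42: (idle)
t=43: (idle)
t=44: (idle)

running at tick 30 = D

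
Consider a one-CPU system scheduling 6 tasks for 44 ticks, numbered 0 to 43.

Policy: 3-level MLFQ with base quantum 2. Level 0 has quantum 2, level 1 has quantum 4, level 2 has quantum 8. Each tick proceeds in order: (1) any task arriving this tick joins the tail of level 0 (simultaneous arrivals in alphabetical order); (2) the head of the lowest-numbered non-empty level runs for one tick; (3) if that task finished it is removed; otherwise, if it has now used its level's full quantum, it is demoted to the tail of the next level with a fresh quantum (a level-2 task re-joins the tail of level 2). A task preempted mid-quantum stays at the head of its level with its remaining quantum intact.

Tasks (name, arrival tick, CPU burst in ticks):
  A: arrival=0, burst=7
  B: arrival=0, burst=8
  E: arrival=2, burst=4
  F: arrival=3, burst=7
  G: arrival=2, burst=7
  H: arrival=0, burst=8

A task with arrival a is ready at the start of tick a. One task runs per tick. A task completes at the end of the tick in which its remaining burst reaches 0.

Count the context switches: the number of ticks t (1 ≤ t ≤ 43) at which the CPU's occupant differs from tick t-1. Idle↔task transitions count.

t=0: L0/L1/L2 = ABH/-/- → run A
t=1: L0/L1/L2 = ABH/-/- → run A
t=2: L0/L1/L2 = BHEG/A/- → run B
t=3: L0/L1/L2 = BHEGF/A/- → run B
t=4: L0/L1/L2 = HEGF/AB/- → run H
t=5: L0/L1/L2 = HEGF/AB/- → run H
t=6: L0/L1/L2 = EGF/ABH/- → run E
t=7: L0/L1/L2 = EGF/ABH/- → run E
t=8: L0/L1/L2 = GF/ABHE/- → run G
t=9: L0/L1/L2 = GF/ABHE/- → run G
t=10: L0/L1/L2 = F/ABHEG/- → run F
t=11: L0/L1/L2 = F/ABHEG/- → run F
t=12: L0/L1/L2 = -/ABHEGF/- → run A
t=13: L0/L1/L2 = -/ABHEGF/- → run A
t=14: L0/L1/L2 = -/ABHEGF/- → run A
t=15: L0/L1/L2 = -/ABHEGF/- → run A
t=16: L0/L1/L2 = -/BHEGF/A → run B
t=17: L0/L1/L2 = -/BHEGF/A → run B
t=18: L0/L1/L2 = -/BHEGF/A → run B
t=19: L0/L1/L2 = -/BHEGF/A → run B
t=20: L0/L1/L2 = -/HEGF/AB → run H
t=21: L0/L1/L2 = -/HEGF/AB → run H
t=22: L0/L1/L2 = -/HEGF/AB → run H
t=23: L0/L1/L2 = -/HEGF/AB → run H
t=24: L0/L1/L2 = -/EGF/ABH → run E
t=25: L0/L1/L2 = -/EGF/ABH → run E
t=26: L0/L1/L2 = -/GF/ABH → run G
t=27: L0/L1/L2 = -/GF/ABH → run G
t=28: L0/L1/L2 = -/GF/ABH → run G
t=29: L0/L1/L2 = -/GF/ABH → run G
t=30: L0/L1/L2 = -/F/ABHG → run F
t=31: L0/L1/L2 = -/F/ABHG → run F
t=32: L0/L1/L2 = -/F/ABHG → run F
t=33: L0/L1/L2 = -/F/ABHG → run F
t=34: L0/L1/L2 = -/-/ABHGF → run A
t=35: L0/L1/L2 = -/-/BHGF → run B
t=36: L0/L1/L2 = -/-/BHGF → run B
t=37: L0/L1/L2 = -/-/HGF → run H
t=38: L0/L1/L2 = -/-/HGF → run H
t=39: L0/L1/L2 = -/-/GF → run G
t=40: L0/L1/L2 = -/-/F → run F
t=41: (idle)
t=42: (idle)
t=43: (idle)

context switches = 17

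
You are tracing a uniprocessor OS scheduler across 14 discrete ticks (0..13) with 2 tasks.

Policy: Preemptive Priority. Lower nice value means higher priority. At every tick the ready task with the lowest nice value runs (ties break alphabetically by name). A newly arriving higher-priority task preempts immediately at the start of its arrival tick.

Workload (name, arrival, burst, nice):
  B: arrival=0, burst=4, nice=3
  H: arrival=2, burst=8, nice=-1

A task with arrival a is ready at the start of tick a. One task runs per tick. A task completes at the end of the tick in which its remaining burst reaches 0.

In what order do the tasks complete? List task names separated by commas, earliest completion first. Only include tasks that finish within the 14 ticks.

completion order = H, B

t=0: ready={B} → run B
t=1: ready={B} → run B
t=2: ready={B,H} → run H
t=3: ready={B,H} → run H
t=4: ready={B,H} → run H
t=5: ready={B,H} → run H
t=6: ready={B,H} → run H
t=7: ready={B,H} → run H
t=8: ready={B,H} → run H
t=9: ready={B,H} → run H
t=10: ready={B} → run B
t=11: ready={B} → run B
t=12: (idle)
t=13: (idle)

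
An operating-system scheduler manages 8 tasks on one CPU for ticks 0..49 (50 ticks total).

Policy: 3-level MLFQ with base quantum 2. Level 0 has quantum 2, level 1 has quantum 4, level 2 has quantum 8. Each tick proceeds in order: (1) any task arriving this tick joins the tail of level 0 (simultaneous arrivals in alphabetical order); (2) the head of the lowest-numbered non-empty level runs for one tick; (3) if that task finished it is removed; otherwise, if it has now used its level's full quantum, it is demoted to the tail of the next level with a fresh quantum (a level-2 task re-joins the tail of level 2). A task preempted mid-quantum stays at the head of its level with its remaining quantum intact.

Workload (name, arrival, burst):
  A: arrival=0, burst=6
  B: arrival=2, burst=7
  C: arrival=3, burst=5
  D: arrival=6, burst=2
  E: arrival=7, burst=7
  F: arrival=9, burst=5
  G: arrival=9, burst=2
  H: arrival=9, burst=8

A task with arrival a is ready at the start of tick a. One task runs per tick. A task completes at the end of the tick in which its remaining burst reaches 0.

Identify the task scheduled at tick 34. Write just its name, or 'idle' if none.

running at tick 34 = H

t=0: L0/L1/L2 = A/-/- → run A
t=1: L0/L1/L2 = A/-/- → run A
t=2: L0/L1/L2 = B/A/- → run B
t=3: L0/L1/L2 = BC/A/- → run B
t=4: L0/L1/L2 = C/AB/- → run C
t=5: L0/L1/L2 = C/AB/- → run C
t=6: L0/L1/L2 = D/ABC/- → run D
t=7: L0/L1/L2 = DE/ABC/- → run D
t=8: L0/L1/L2 = E/ABC/- → run E
t=9: L0/L1/L2 = EFGH/ABC/- → run E
t=10: L0/L1/L2 = FGH/ABCE/- → run F
t=11: L0/L1/L2 = FGH/ABCE/- → run F
t=12: L0/L1/L2 = GH/ABCEF/- → run G
t=13: L0/L1/L2 = GH/ABCEF/- → run G
t=14: L0/L1/L2 = H/ABCEF/- → run H
t=15: L0/L1/L2 = H/ABCEF/- → run H
t=16: L0/L1/L2 = -/ABCEFH/- → run A
t=17: L0/L1/L2 = -/ABCEFH/- → run A
t=18: L0/L1/L2 = -/ABCEFH/- → run A
t=19: L0/L1/L2 = -/ABCEFH/- → run A
t=20: L0/L1/L2 = -/BCEFH/- → run B
t=21: L0/L1/L2 = -/BCEFH/- → run B
t=22: L0/L1/L2 = -/BCEFH/- → run B
t=23: L0/L1/L2 = -/BCEFH/- → run B
t=24: L0/L1/L2 = -/CEFH/B → run C
t=25: L0/L1/L2 = -/CEFH/B → run C
t=26: L0/L1/L2 = -/CEFH/B → run C
t=27: L0/L1/L2 = -/EFH/B → run E
t=28: L0/L1/L2 = -/EFH/B → run E
t=29: L0/L1/L2 = -/EFH/B → run E
t=30: L0/L1/L2 = -/EFH/B → run E
t=31: L0/L1/L2 = -/FH/BE → run F
t=32: L0/L1/L2 = -/FH/BE → run F
t=33: L0/L1/L2 = -/FH/BE → run F
t=34: L0/L1/L2 = -/H/BE → run H
t=35: L0/L1/L2 = -/H/BE → run H
t=36: L0/L1/L2 = -/H/BE → run H
t=37: L0/L1/L2 = -/H/BE → run H
t=38: L0/L1/L2 = -/-/BEH → run B
t=39: L0/L1/L2 = -/-/EH → run E
t=40: L0/L1/L2 = -/-/H → run H
t=41: L0/L1/L2 = -/-/H → run H
t=42: (idle)
t=43: (idle)
t=44: (idle)
t=45: (idle)
t=46: (idle)
t=47: (idle)
t=48: (idle)
t=49: (idle)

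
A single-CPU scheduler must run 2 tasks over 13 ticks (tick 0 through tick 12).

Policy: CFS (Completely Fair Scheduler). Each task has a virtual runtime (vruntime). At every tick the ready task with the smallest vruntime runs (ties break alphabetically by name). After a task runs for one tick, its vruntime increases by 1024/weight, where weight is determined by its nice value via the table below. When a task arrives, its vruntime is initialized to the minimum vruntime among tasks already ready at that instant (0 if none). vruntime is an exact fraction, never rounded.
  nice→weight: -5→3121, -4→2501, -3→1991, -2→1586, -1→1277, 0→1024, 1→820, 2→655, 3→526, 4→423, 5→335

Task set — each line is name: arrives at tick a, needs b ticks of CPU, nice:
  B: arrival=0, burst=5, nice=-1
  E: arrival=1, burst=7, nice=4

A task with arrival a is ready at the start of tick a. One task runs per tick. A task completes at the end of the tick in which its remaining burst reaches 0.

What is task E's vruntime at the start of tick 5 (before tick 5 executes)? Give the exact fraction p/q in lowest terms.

vruntime(E, start of tick 5) = 1740800/540171

t=0: vr[B=0] → run B
t=1: vr[B=1024/1277 E=1024/1277] → run B
t=2: vr[B=2048/1277 E=1024/1277] → run E
t=3: vr[B=2048/1277 E=1740800/540171] → run B
t=4: vr[B=3072/1277 E=1740800/540171] → run B
t=5: vr[B=4096/1277 E=1740800/540171] → run B
t=6: vr[E=1740800/540171] → run E
t=7: vr[E=3048448/540171] → run E
t=8: vr[E=1452032/180057] → run E
t=9: vr[E=5663744/540171] → run E
t=10: vr[E=6971392/540171] → run E
t=11: vr[E=2759680/180057] → run E
t=12: (idle)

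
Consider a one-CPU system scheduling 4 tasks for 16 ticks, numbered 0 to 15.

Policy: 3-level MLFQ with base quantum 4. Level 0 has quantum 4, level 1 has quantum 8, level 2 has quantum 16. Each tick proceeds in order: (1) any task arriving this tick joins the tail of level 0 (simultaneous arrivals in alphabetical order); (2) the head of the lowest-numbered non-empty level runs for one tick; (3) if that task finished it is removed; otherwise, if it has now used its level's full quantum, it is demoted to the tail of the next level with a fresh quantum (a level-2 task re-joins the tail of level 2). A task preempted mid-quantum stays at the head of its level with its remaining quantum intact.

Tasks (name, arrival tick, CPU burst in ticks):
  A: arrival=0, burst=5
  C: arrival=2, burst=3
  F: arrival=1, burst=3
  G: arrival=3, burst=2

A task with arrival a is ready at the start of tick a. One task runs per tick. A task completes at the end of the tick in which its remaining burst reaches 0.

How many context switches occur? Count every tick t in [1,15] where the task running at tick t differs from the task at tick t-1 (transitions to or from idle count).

context switches = 5

t=0: L0/L1/L2 = A/-/- → run A
t=1: L0/L1/L2 = AF/-/- → run A
t=2: L0/L1/L2 = AFC/-/- → run A
t=3: L0/L1/L2 = AFCG/-/- → run A
t=4: L0/L1/L2 = FCG/A/- → run F
t=5: L0/L1/L2 = FCG/A/- → run F
t=6: L0/L1/L2 = FCG/A/- → run F
t=7: L0/L1/L2 = CG/A/- → run C
t=8: L0/L1/L2 = CG/A/- → run C
t=9: L0/L1/L2 = CG/A/- → run C
t=10: L0/L1/L2 = G/A/- → run G
t=11: L0/L1/L2 = G/A/- → run G
t=12: L0/L1/L2 = -/A/- → run A
t=13: (idle)
t=14: (idle)
t=15: (idle)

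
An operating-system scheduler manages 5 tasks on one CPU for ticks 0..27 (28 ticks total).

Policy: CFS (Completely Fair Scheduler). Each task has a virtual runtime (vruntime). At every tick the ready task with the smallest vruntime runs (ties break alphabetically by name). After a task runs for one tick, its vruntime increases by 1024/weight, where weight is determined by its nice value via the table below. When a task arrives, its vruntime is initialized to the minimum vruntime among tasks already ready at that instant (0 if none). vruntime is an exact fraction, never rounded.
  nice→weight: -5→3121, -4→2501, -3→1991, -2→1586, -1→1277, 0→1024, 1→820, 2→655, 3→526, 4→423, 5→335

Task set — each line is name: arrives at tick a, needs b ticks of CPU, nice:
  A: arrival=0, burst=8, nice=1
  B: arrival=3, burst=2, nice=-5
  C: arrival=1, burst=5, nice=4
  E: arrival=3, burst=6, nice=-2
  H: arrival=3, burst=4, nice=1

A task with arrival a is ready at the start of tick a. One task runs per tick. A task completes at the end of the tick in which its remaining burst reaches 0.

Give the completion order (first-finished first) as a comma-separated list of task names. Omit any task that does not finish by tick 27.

t=0: vr[A=0] → run A
t=1: vr[A=256/205 C=256/205] → run A
t=2: vr[A=512/205 C=256/205] → run C
t=3: vr[A=512/205 B=512/205 C=318208/86715 E=512/205 H=512/205] → run A
t=4: vr[A=768/205 B=512/205 C=318208/86715 E=512/205 H=512/205] → run B
t=5: vr[A=768/205 B=1807872/639805 C=318208/86715 E=512/205 H=512/205] → run E
t=6: vr[A=768/205 B=1807872/639805 C=318208/86715 E=510976/162565 H=512/205] → run H
t=7: vr[A=768/205 B=1807872/639805 C=318208/86715 E=510976/162565 H=768/205] → run B
t=8: vr[A=768/205 C=318208/86715 E=510976/162565 H=768/205] → run E
t=9: vr[A=768/205 C=318208/86715 E=615936/162565 H=768/205] → run C
t=10: vr[A=768/205 C=528128/86715 E=615936/162565 H=768/205] → run A
t=11: vr[A=1024/205 C=528128/86715 E=615936/162565 H=768/205] → run H
t=12: vr[A=1024/205 C=528128/86715 E=615936/162565 H=1024/205] → run E
t=13: vr[A=1024/205 C=528128/86715 E=720896/162565 H=1024/205] → run E
t=14: vr[A=1024/205 C=528128/86715 E=825856/162565 H=1024/205] → run A
t=15: vr[A=256/41 C=528128/86715 E=825856/162565 H=1024/205] → run H
t=16: vr[A=256/41 C=528128/86715 E=825856/162565 H=256/41] → run E
t=17: vr[A=256/41 C=528128/86715 E=930816/162565 H=256/41] → run E
t=18: vr[A=256/41 C=528128/86715 H=256/41] → run C
t=19: vr[A=256/41 C=246016/28905 H=256/41] → run A
t=20: vr[A=1536/205 C=246016/28905 H=256/41] → run H
t=21: vr[A=1536/205 C=246016/28905] → run A
t=22: vr[A=1792/205 C=246016/28905] → run C
t=23: vr[A=1792/205 C=947968/86715] → run A
t=24: vr[C=947968/86715] → run C
t=25: (idle)
t=26: (idle)
t=27: (idle)

completion order = B, E, H, A, C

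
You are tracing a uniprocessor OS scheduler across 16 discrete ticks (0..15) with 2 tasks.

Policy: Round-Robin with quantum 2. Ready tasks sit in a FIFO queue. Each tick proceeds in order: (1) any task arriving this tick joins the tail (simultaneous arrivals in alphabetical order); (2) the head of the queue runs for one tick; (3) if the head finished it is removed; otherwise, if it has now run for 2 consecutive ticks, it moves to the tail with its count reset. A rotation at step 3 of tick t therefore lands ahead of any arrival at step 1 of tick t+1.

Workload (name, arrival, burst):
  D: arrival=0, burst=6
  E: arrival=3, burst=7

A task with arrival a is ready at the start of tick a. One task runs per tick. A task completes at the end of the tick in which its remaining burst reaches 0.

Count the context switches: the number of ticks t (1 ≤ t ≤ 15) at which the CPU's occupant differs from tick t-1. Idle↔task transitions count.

t=0: queue=[D] q_used=0 → run D
t=1: queue=[D] q_used=1 → run D
t=2: queue=[D] q_used=0 → run D
t=3: queue=[D,E] q_used=1 → run D
t=4: queue=[E,D] q_used=0 → run E
t=5: queue=[E,D] q_used=1 → run E
t=6: queue=[D,E] q_used=0 → run D
t=7: queue=[D,E] q_used=1 → run D
t=8: queue=[E] q_used=0 → run E
t=9: queue=[E] q_used=1 → run E
t=10: queue=[E] q_used=0 → run E
t=11: queue=[E] q_used=1 → run E
t=12: queue=[E] q_used=0 → run E
t=13: (idle)
t=14: (idle)
t=15: (idle)

context switches = 4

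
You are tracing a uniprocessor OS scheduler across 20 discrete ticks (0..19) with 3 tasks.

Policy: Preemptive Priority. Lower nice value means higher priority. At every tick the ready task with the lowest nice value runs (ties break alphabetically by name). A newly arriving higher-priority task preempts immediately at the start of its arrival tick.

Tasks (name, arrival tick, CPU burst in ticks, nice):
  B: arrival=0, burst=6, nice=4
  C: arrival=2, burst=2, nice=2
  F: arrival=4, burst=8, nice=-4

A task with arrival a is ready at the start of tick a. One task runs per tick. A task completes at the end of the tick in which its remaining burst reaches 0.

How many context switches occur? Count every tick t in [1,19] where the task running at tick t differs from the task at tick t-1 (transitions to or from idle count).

t=0: ready={B} → run B
t=1: ready={B} → run B
t=2: ready={B,C} → run C
t=3: ready={B,C} → run C
t=4: ready={B,F} → run F
t=5: ready={B,F} → run F
t=6: ready={B,F} → run F
t=7: ready={B,F} → run F
t=8: ready={B,F} → run F
t=9: ready={B,F} → run F
t=10: ready={B,F} → run F
t=11: ready={B,F} → run F
t=12: ready={B} → run B
t=13: ready={B} → run B
t=14: ready={B} → run B
t=15: ready={B} → run B
t=16: (idle)
t=17: (idle)
t=18: (idle)
t=19: (idle)

context switches = 4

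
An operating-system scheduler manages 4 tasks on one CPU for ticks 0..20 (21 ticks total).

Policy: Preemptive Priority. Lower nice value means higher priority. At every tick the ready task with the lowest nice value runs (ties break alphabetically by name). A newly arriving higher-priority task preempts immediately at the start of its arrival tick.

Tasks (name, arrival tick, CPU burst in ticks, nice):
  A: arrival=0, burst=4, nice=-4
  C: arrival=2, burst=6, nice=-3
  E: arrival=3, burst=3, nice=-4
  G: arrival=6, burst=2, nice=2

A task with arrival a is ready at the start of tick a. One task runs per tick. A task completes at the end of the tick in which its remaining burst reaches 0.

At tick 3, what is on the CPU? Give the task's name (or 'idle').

running at tick 3 = A

t=0: ready={A} → run A
t=1: ready={A} → run A
t=2: ready={A,C} → run A
t=3: ready={A,C,E} → run A
t=4: ready={C,E} → run E
t=5: ready={C,E} → run E
t=6: ready={C,E,G} → run E
t=7: ready={C,G} → run C
t=8: ready={C,G} → run C
t=9: ready={C,G} → run C
t=10: ready={C,G} → run C
t=11: ready={C,G} → run C
t=12: ready={C,G} → run C
t=13: ready={G} → run G
t=14: ready={G} → run G
t=15: (idle)
t=16: (idle)
t=17: (idle)
t=18: (idle)
t=19: (idle)
t=20: (idle)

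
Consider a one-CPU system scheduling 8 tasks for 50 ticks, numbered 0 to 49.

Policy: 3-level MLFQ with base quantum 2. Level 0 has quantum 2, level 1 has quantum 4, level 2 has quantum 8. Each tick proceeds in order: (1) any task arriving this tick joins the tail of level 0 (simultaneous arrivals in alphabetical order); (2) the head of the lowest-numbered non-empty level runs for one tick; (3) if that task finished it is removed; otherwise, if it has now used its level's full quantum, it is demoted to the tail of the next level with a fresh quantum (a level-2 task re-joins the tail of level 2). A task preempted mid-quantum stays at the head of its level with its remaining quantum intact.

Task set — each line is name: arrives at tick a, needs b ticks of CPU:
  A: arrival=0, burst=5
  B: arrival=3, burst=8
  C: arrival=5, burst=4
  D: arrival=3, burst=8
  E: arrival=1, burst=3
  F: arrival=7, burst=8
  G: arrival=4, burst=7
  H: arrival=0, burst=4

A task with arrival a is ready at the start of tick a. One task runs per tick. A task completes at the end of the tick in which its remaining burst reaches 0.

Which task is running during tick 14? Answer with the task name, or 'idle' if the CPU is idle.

t=0: L0/L1/L2 = AH/-/- → run A
t=1: L0/L1/L2 = AHE/-/- → run A
t=2: L0/L1/L2 = HE/A/- → run H
t=3: L0/L1/L2 = HEBD/A/- → run H
t=4: L0/L1/L2 = EBDG/AH/- → run E
t=5: L0/L1/L2 = EBDGC/AH/- → run E
t=6: L0/L1/L2 = BDGC/AHE/- → run B
t=7: L0/L1/L2 = BDGCF/AHE/- → run B
t=8: L0/L1/L2 = DGCF/AHEB/- → run D
t=9: L0/L1/L2 = DGCF/AHEB/- → run D
t=10: L0/L1/L2 = GCF/AHEBD/- → run G
t=11: L0/L1/L2 = GCF/AHEBD/- → run G
t=12: L0/L1/L2 = CF/AHEBDG/- → run C
t=13: L0/L1/L2 = CF/AHEBDG/- → run C
t=14: L0/L1/L2 = F/AHEBDGC/- → run F
t=15: L0/L1/L2 = F/AHEBDGC/- → run F
t=16: L0/L1/L2 = -/AHEBDGCF/- → run A
t=17: L0/L1/L2 = -/AHEBDGCF/- → run A
t=18: L0/L1/L2 = -/AHEBDGCF/- → run A
t=19: L0/L1/L2 = -/HEBDGCF/- → run H
t=20: L0/L1/L2 = -/HEBDGCF/- → run H
t=21: L0/L1/L2 = -/EBDGCF/- → run E
t=22: L0/L1/L2 = -/BDGCF/- → run B
t=23: L0/L1/L2 = -/BDGCF/- → run B
t=24: L0/L1/L2 = -/BDGCF/- → run B
t=25: L0/L1/L2 = -/BDGCF/- → run B
t=26: L0/L1/L2 = -/DGCF/B → run D
t=27: L0/L1/L2 = -/DGCF/B → run D
t=28: L0/L1/L2 = -/DGCF/B → run D
t=29: L0/L1/L2 = -/DGCF/B → run D
t=30: L0/L1/L2 = -/GCF/BD → run G
t=31: L0/L1/L2 = -/GCF/BD → run G
t=32: L0/L1/L2 = -/GCF/BD → run G
t=33: L0/L1/L2 = -/GCF/BD → run G
t=34: L0/L1/L2 = -/CF/BDG → run C
t=35: L0/L1/L2 = -/CF/BDG → run C
t=36: L0/L1/L2 = -/F/BDG → run F
t=37: L0/L1/L2 = -/F/BDG → run F
t=38: L0/L1/L2 = -/F/BDG → run F
t=39: L0/L1/L2 = -/F/BDG → run F
t=40: L0/L1/L2 = -/-/BDGF → run B
t=41: L0/L1/L2 = -/-/BDGF → run B
t=42: L0/L1/L2 = -/-/DGF → run D
t=43: L0/L1/L2 = -/-/DGF → run D
t=44: L0/L1/L2 = -/-/GF → run G
t=45: L0/L1/L2 = -/-/F → run F
t=46: L0/L1/L2 = -/-/F → run F
t=47: (idle)
t=48: (idle)
t=49: (idle)

running at tick 14 = F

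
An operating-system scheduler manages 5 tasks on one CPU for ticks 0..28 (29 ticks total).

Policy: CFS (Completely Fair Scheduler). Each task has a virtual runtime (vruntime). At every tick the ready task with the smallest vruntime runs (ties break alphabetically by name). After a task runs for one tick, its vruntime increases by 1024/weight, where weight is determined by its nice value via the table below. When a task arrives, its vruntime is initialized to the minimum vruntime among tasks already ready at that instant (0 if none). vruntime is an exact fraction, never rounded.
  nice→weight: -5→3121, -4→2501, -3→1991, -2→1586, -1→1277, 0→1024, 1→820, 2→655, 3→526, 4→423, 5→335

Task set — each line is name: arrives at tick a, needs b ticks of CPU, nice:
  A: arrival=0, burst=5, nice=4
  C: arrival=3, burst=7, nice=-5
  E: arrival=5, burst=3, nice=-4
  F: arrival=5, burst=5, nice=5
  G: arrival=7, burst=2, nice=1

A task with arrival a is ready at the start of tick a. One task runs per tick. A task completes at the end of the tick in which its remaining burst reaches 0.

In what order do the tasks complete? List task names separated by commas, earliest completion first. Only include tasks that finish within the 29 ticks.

t=0: vr[A=0] → run A
t=1: vr[A=1024/423] → run A
t=2: vr[A=2048/423] → run A
t=3: vr[A=1024/141 C=1024/141] → run A
t=4: vr[A=4096/423 C=1024/141] → run C
t=5: vr[A=4096/423 C=3340288/440061 E=3340288/440061 F=3340288/440061] → run C
t=6: vr[A=4096/423 C=3484672/440061 E=3340288/440061 F=3340288/440061] → run E
t=7: vr[A=4096/423 C=3484672/440061 E=8804682752/1100592561 F=3340288/440061 G=3340288/440061] → run F
t=8: vr[A=4096/423 C=3484672/440061 E=8804682752/1100592561 F=1569618944/147420435 G=3340288/440061] → run G
t=9: vr[A=4096/423 C=3484672/440061 E=8804682752/1100592561 F=1569618944/147420435 G=797414656/90212505] → run C
t=10: vr[A=4096/423 C=3629056/440061 E=8804682752/1100592561 F=1569618944/147420435 G=797414656/90212505] → run E
t=11: vr[A=4096/423 C=3629056/440061 E=9255305216/1100592561 F=1569618944/147420435 G=797414656/90212505] → run C
t=12: vr[A=4096/423 C=3773440/440061 E=9255305216/1100592561 F=1569618944/147420435 G=797414656/90212505] → run E
t=13: vr[A=4096/423 C=3773440/440061 F=1569618944/147420435 G=797414656/90212505] → run C
t=14: vr[A=4096/423 C=3917824/440061 F=1569618944/147420435 G=797414656/90212505] → run G
t=15: vr[A=4096/423 C=3917824/440061 F=1569618944/147420435] → run C
t=16: vr[A=4096/423 C=4062208/440061 F=1569618944/147420435] → run C
t=17: vr[A=4096/423 F=1569618944/147420435] → run A
t=18: vr[F=1569618944/147420435] → run F
t=19: vr[F=2020241408/147420435] → run F
t=20: vr[F=2470863872/147420435] → run F
t=21: vr[F=2921486336/147420435] → run F
t=22: (idle)
t=23: (idle)
t=24: (idle)
t=25: (idle)
t=26: (idle)
t=27: (idle)
t=28: (idle)

completion order = E, G, C, A, F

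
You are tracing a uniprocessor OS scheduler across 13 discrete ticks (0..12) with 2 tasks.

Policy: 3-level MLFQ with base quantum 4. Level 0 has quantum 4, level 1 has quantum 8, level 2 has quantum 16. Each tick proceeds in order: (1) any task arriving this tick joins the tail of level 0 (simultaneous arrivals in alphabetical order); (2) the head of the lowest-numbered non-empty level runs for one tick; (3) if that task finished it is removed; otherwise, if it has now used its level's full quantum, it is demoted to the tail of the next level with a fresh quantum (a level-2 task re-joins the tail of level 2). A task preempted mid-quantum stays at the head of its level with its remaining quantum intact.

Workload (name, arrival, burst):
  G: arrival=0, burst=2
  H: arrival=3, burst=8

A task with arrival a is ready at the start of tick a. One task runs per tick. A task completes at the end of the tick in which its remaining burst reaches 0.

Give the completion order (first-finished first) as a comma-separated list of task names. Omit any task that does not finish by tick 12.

t=0: L0/L1/L2 = G/-/- → run G
t=1: L0/L1/L2 = G/-/- → run G
t=2: (idle)
t=3: L0/L1/L2 = H/-/- → run H
t=4: L0/L1/L2 = H/-/- → run H
t=5: L0/L1/L2 = H/-/- → run H
t=6: L0/L1/L2 = H/-/- → run H
t=7: L0/L1/L2 = -/H/- → run H
t=8: L0/L1/L2 = -/H/- → run H
t=9: L0/L1/L2 = -/H/- → run H
t=10: L0/L1/L2 = -/H/- → run H
t=11: (idle)
t=12: (idle)

completion order = G, H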